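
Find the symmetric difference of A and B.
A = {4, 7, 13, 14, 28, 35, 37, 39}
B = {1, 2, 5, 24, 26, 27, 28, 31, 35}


Set A = {4, 7, 13, 14, 28, 35, 37, 39}
Set B = {1, 2, 5, 24, 26, 27, 28, 31, 35}
A △ B = (A \ B) ∪ (B \ A)
Elements in A but not B: {4, 7, 13, 14, 37, 39}
Elements in B but not A: {1, 2, 5, 24, 26, 27, 31}
A △ B = {1, 2, 4, 5, 7, 13, 14, 24, 26, 27, 31, 37, 39}

{1, 2, 4, 5, 7, 13, 14, 24, 26, 27, 31, 37, 39}


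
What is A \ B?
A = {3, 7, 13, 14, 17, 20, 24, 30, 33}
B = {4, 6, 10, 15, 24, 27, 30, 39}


Set A = {3, 7, 13, 14, 17, 20, 24, 30, 33}
Set B = {4, 6, 10, 15, 24, 27, 30, 39}
A \ B includes elements in A that are not in B.
Check each element of A:
3 (not in B, keep), 7 (not in B, keep), 13 (not in B, keep), 14 (not in B, keep), 17 (not in B, keep), 20 (not in B, keep), 24 (in B, remove), 30 (in B, remove), 33 (not in B, keep)
A \ B = {3, 7, 13, 14, 17, 20, 33}

{3, 7, 13, 14, 17, 20, 33}


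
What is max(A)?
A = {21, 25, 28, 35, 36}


Set A = {21, 25, 28, 35, 36}
Elements in ascending order: 21, 25, 28, 35, 36
The largest element is 36.

36


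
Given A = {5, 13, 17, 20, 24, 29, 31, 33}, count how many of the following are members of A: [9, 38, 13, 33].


Set A = {5, 13, 17, 20, 24, 29, 31, 33}
Candidates: [9, 38, 13, 33]
Check each candidate:
9 ∉ A, 38 ∉ A, 13 ∈ A, 33 ∈ A
Count of candidates in A: 2

2


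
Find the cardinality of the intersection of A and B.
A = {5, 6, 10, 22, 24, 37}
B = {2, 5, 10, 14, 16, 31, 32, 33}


Set A = {5, 6, 10, 22, 24, 37}
Set B = {2, 5, 10, 14, 16, 31, 32, 33}
A ∩ B = {5, 10}
|A ∩ B| = 2

2


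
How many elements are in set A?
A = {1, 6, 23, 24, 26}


Set A = {1, 6, 23, 24, 26}
Listing elements: 1, 6, 23, 24, 26
Counting: 5 elements
|A| = 5

5


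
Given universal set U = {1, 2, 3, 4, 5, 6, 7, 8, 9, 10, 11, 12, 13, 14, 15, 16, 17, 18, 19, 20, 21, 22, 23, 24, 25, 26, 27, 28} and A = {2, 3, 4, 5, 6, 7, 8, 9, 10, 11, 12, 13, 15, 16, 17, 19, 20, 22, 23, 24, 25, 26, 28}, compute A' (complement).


Universal set U = {1, 2, 3, 4, 5, 6, 7, 8, 9, 10, 11, 12, 13, 14, 15, 16, 17, 18, 19, 20, 21, 22, 23, 24, 25, 26, 27, 28}
Set A = {2, 3, 4, 5, 6, 7, 8, 9, 10, 11, 12, 13, 15, 16, 17, 19, 20, 22, 23, 24, 25, 26, 28}
A' = U \ A = elements in U but not in A
Checking each element of U:
1 (not in A, include), 2 (in A, exclude), 3 (in A, exclude), 4 (in A, exclude), 5 (in A, exclude), 6 (in A, exclude), 7 (in A, exclude), 8 (in A, exclude), 9 (in A, exclude), 10 (in A, exclude), 11 (in A, exclude), 12 (in A, exclude), 13 (in A, exclude), 14 (not in A, include), 15 (in A, exclude), 16 (in A, exclude), 17 (in A, exclude), 18 (not in A, include), 19 (in A, exclude), 20 (in A, exclude), 21 (not in A, include), 22 (in A, exclude), 23 (in A, exclude), 24 (in A, exclude), 25 (in A, exclude), 26 (in A, exclude), 27 (not in A, include), 28 (in A, exclude)
A' = {1, 14, 18, 21, 27}

{1, 14, 18, 21, 27}


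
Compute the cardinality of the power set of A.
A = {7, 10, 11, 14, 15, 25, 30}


Set A = {7, 10, 11, 14, 15, 25, 30}
|A| = 7
The power set P(A) contains all subsets of A.
|P(A)| = 2^|A| = 2^7 = 128

128


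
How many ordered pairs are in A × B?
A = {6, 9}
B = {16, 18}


Set A = {6, 9} has 2 elements.
Set B = {16, 18} has 2 elements.
|A × B| = |A| × |B| = 2 × 2 = 4

4


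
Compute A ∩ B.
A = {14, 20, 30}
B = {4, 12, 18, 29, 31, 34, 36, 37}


Set A = {14, 20, 30}
Set B = {4, 12, 18, 29, 31, 34, 36, 37}
A ∩ B includes only elements in both sets.
Check each element of A against B:
14 ✗, 20 ✗, 30 ✗
A ∩ B = {}

{}


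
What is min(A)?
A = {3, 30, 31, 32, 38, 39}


Set A = {3, 30, 31, 32, 38, 39}
Elements in ascending order: 3, 30, 31, 32, 38, 39
The smallest element is 3.

3


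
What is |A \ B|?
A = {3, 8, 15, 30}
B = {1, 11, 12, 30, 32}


Set A = {3, 8, 15, 30}
Set B = {1, 11, 12, 30, 32}
A \ B = {3, 8, 15}
|A \ B| = 3

3


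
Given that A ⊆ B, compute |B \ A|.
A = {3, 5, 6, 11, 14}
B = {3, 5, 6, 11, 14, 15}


Set A = {3, 5, 6, 11, 14}, |A| = 5
Set B = {3, 5, 6, 11, 14, 15}, |B| = 6
Since A ⊆ B: B \ A = {15}
|B| - |A| = 6 - 5 = 1

1


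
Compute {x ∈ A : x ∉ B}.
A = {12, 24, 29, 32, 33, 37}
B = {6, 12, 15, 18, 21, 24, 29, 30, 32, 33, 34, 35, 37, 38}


Set A = {12, 24, 29, 32, 33, 37}
Set B = {6, 12, 15, 18, 21, 24, 29, 30, 32, 33, 34, 35, 37, 38}
Check each element of A against B:
12 ∈ B, 24 ∈ B, 29 ∈ B, 32 ∈ B, 33 ∈ B, 37 ∈ B
Elements of A not in B: {}

{}


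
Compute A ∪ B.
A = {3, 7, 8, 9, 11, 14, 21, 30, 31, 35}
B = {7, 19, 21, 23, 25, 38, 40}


Set A = {3, 7, 8, 9, 11, 14, 21, 30, 31, 35}
Set B = {7, 19, 21, 23, 25, 38, 40}
A ∪ B includes all elements in either set.
Elements from A: {3, 7, 8, 9, 11, 14, 21, 30, 31, 35}
Elements from B not already included: {19, 23, 25, 38, 40}
A ∪ B = {3, 7, 8, 9, 11, 14, 19, 21, 23, 25, 30, 31, 35, 38, 40}

{3, 7, 8, 9, 11, 14, 19, 21, 23, 25, 30, 31, 35, 38, 40}


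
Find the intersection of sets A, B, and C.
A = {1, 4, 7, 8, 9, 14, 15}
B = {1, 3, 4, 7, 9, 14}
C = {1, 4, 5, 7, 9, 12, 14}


Set A = {1, 4, 7, 8, 9, 14, 15}
Set B = {1, 3, 4, 7, 9, 14}
Set C = {1, 4, 5, 7, 9, 12, 14}
First, A ∩ B = {1, 4, 7, 9, 14}
Then, (A ∩ B) ∩ C = {1, 4, 7, 9, 14}

{1, 4, 7, 9, 14}


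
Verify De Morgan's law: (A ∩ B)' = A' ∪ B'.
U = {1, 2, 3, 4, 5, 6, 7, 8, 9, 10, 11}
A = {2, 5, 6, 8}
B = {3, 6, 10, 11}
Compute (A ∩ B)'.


U = {1, 2, 3, 4, 5, 6, 7, 8, 9, 10, 11}
A = {2, 5, 6, 8}, B = {3, 6, 10, 11}
A ∩ B = {6}
(A ∩ B)' = U \ (A ∩ B) = {1, 2, 3, 4, 5, 7, 8, 9, 10, 11}
Verification via A' ∪ B': A' = {1, 3, 4, 7, 9, 10, 11}, B' = {1, 2, 4, 5, 7, 8, 9}
A' ∪ B' = {1, 2, 3, 4, 5, 7, 8, 9, 10, 11} ✓

{1, 2, 3, 4, 5, 7, 8, 9, 10, 11}


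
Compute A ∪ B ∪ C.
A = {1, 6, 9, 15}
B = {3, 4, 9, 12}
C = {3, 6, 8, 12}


Set A = {1, 6, 9, 15}
Set B = {3, 4, 9, 12}
Set C = {3, 6, 8, 12}
First, A ∪ B = {1, 3, 4, 6, 9, 12, 15}
Then, (A ∪ B) ∪ C = {1, 3, 4, 6, 8, 9, 12, 15}

{1, 3, 4, 6, 8, 9, 12, 15}


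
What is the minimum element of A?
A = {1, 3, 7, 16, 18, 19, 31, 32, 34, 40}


Set A = {1, 3, 7, 16, 18, 19, 31, 32, 34, 40}
Elements in ascending order: 1, 3, 7, 16, 18, 19, 31, 32, 34, 40
The smallest element is 1.

1


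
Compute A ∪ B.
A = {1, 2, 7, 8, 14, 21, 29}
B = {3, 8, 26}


Set A = {1, 2, 7, 8, 14, 21, 29}
Set B = {3, 8, 26}
A ∪ B includes all elements in either set.
Elements from A: {1, 2, 7, 8, 14, 21, 29}
Elements from B not already included: {3, 26}
A ∪ B = {1, 2, 3, 7, 8, 14, 21, 26, 29}

{1, 2, 3, 7, 8, 14, 21, 26, 29}


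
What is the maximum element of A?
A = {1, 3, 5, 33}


Set A = {1, 3, 5, 33}
Elements in ascending order: 1, 3, 5, 33
The largest element is 33.

33


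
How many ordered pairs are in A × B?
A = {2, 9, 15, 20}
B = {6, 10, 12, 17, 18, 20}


Set A = {2, 9, 15, 20} has 4 elements.
Set B = {6, 10, 12, 17, 18, 20} has 6 elements.
|A × B| = |A| × |B| = 4 × 6 = 24

24


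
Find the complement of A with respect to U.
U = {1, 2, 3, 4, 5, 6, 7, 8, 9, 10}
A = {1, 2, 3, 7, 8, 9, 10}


Universal set U = {1, 2, 3, 4, 5, 6, 7, 8, 9, 10}
Set A = {1, 2, 3, 7, 8, 9, 10}
A' = U \ A = elements in U but not in A
Checking each element of U:
1 (in A, exclude), 2 (in A, exclude), 3 (in A, exclude), 4 (not in A, include), 5 (not in A, include), 6 (not in A, include), 7 (in A, exclude), 8 (in A, exclude), 9 (in A, exclude), 10 (in A, exclude)
A' = {4, 5, 6}

{4, 5, 6}


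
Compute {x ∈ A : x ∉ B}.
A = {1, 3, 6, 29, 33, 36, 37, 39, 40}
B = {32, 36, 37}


Set A = {1, 3, 6, 29, 33, 36, 37, 39, 40}
Set B = {32, 36, 37}
Check each element of A against B:
1 ∉ B (include), 3 ∉ B (include), 6 ∉ B (include), 29 ∉ B (include), 33 ∉ B (include), 36 ∈ B, 37 ∈ B, 39 ∉ B (include), 40 ∉ B (include)
Elements of A not in B: {1, 3, 6, 29, 33, 39, 40}

{1, 3, 6, 29, 33, 39, 40}


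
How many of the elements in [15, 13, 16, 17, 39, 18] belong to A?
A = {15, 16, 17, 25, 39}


Set A = {15, 16, 17, 25, 39}
Candidates: [15, 13, 16, 17, 39, 18]
Check each candidate:
15 ∈ A, 13 ∉ A, 16 ∈ A, 17 ∈ A, 39 ∈ A, 18 ∉ A
Count of candidates in A: 4

4


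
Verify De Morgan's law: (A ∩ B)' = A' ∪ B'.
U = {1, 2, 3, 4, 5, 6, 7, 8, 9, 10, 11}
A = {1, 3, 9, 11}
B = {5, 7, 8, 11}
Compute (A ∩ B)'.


U = {1, 2, 3, 4, 5, 6, 7, 8, 9, 10, 11}
A = {1, 3, 9, 11}, B = {5, 7, 8, 11}
A ∩ B = {11}
(A ∩ B)' = U \ (A ∩ B) = {1, 2, 3, 4, 5, 6, 7, 8, 9, 10}
Verification via A' ∪ B': A' = {2, 4, 5, 6, 7, 8, 10}, B' = {1, 2, 3, 4, 6, 9, 10}
A' ∪ B' = {1, 2, 3, 4, 5, 6, 7, 8, 9, 10} ✓

{1, 2, 3, 4, 5, 6, 7, 8, 9, 10}


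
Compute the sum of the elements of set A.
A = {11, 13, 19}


Set A = {11, 13, 19}
Sum = 11 + 13 + 19 = 43

43


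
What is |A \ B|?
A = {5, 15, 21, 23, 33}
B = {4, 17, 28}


Set A = {5, 15, 21, 23, 33}
Set B = {4, 17, 28}
A \ B = {5, 15, 21, 23, 33}
|A \ B| = 5

5


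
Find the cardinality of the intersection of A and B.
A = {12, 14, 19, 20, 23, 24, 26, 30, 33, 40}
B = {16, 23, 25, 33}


Set A = {12, 14, 19, 20, 23, 24, 26, 30, 33, 40}
Set B = {16, 23, 25, 33}
A ∩ B = {23, 33}
|A ∩ B| = 2

2


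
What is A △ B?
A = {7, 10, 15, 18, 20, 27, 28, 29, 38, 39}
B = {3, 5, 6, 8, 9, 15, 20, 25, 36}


Set A = {7, 10, 15, 18, 20, 27, 28, 29, 38, 39}
Set B = {3, 5, 6, 8, 9, 15, 20, 25, 36}
A △ B = (A \ B) ∪ (B \ A)
Elements in A but not B: {7, 10, 18, 27, 28, 29, 38, 39}
Elements in B but not A: {3, 5, 6, 8, 9, 25, 36}
A △ B = {3, 5, 6, 7, 8, 9, 10, 18, 25, 27, 28, 29, 36, 38, 39}

{3, 5, 6, 7, 8, 9, 10, 18, 25, 27, 28, 29, 36, 38, 39}


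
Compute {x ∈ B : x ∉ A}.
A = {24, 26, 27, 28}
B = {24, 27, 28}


Set A = {24, 26, 27, 28}
Set B = {24, 27, 28}
Check each element of B against A:
24 ∈ A, 27 ∈ A, 28 ∈ A
Elements of B not in A: {}

{}


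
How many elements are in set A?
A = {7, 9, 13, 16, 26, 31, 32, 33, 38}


Set A = {7, 9, 13, 16, 26, 31, 32, 33, 38}
Listing elements: 7, 9, 13, 16, 26, 31, 32, 33, 38
Counting: 9 elements
|A| = 9

9


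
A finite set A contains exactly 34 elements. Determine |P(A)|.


The set has 34 elements.
The power set contains all possible subsets.
|P(A)| = 2^|A| = 2^34 = 17179869184

17179869184


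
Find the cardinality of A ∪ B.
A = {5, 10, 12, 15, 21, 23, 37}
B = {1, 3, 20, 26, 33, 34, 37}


Set A = {5, 10, 12, 15, 21, 23, 37}, |A| = 7
Set B = {1, 3, 20, 26, 33, 34, 37}, |B| = 7
A ∩ B = {37}, |A ∩ B| = 1
|A ∪ B| = |A| + |B| - |A ∩ B| = 7 + 7 - 1 = 13

13


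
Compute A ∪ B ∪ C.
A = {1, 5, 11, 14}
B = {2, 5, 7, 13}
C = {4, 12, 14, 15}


Set A = {1, 5, 11, 14}
Set B = {2, 5, 7, 13}
Set C = {4, 12, 14, 15}
First, A ∪ B = {1, 2, 5, 7, 11, 13, 14}
Then, (A ∪ B) ∪ C = {1, 2, 4, 5, 7, 11, 12, 13, 14, 15}

{1, 2, 4, 5, 7, 11, 12, 13, 14, 15}


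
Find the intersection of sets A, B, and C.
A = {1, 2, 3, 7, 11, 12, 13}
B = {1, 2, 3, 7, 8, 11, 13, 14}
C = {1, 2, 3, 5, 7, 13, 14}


Set A = {1, 2, 3, 7, 11, 12, 13}
Set B = {1, 2, 3, 7, 8, 11, 13, 14}
Set C = {1, 2, 3, 5, 7, 13, 14}
First, A ∩ B = {1, 2, 3, 7, 11, 13}
Then, (A ∩ B) ∩ C = {1, 2, 3, 7, 13}

{1, 2, 3, 7, 13}


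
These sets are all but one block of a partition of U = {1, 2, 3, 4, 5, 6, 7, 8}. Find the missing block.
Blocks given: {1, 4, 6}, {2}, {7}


U = {1, 2, 3, 4, 5, 6, 7, 8}
Shown blocks: {1, 4, 6}, {2}, {7}
A partition's blocks are pairwise disjoint and cover U, so the missing block = U \ (union of shown blocks).
Union of shown blocks: {1, 2, 4, 6, 7}
Missing block = U \ (union) = {3, 5, 8}

{3, 5, 8}


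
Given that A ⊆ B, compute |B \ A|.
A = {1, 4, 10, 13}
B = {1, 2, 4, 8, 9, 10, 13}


Set A = {1, 4, 10, 13}, |A| = 4
Set B = {1, 2, 4, 8, 9, 10, 13}, |B| = 7
Since A ⊆ B: B \ A = {2, 8, 9}
|B| - |A| = 7 - 4 = 3

3


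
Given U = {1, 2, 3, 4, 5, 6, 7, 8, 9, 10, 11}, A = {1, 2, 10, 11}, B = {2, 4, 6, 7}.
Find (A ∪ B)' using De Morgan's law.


U = {1, 2, 3, 4, 5, 6, 7, 8, 9, 10, 11}
A = {1, 2, 10, 11}, B = {2, 4, 6, 7}
A ∪ B = {1, 2, 4, 6, 7, 10, 11}
(A ∪ B)' = U \ (A ∪ B) = {3, 5, 8, 9}
Verification via A' ∩ B': A' = {3, 4, 5, 6, 7, 8, 9}, B' = {1, 3, 5, 8, 9, 10, 11}
A' ∩ B' = {3, 5, 8, 9} ✓

{3, 5, 8, 9}


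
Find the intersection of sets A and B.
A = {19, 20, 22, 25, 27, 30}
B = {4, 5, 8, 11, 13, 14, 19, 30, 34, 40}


Set A = {19, 20, 22, 25, 27, 30}
Set B = {4, 5, 8, 11, 13, 14, 19, 30, 34, 40}
A ∩ B includes only elements in both sets.
Check each element of A against B:
19 ✓, 20 ✗, 22 ✗, 25 ✗, 27 ✗, 30 ✓
A ∩ B = {19, 30}

{19, 30}


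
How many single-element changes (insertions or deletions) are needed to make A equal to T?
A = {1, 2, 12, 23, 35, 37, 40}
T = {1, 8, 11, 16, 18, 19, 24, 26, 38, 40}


Set A = {1, 2, 12, 23, 35, 37, 40}
Set T = {1, 8, 11, 16, 18, 19, 24, 26, 38, 40}
Elements to remove from A (in A, not in T): {2, 12, 23, 35, 37} → 5 removals
Elements to add to A (in T, not in A): {8, 11, 16, 18, 19, 24, 26, 38} → 8 additions
Total edits = 5 + 8 = 13

13


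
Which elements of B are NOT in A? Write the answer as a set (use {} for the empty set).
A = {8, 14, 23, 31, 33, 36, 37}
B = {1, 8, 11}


Set A = {8, 14, 23, 31, 33, 36, 37}
Set B = {1, 8, 11}
Check each element of B against A:
1 ∉ A (include), 8 ∈ A, 11 ∉ A (include)
Elements of B not in A: {1, 11}

{1, 11}


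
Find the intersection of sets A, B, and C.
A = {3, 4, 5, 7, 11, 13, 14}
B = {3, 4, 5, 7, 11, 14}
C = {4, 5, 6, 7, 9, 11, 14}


Set A = {3, 4, 5, 7, 11, 13, 14}
Set B = {3, 4, 5, 7, 11, 14}
Set C = {4, 5, 6, 7, 9, 11, 14}
First, A ∩ B = {3, 4, 5, 7, 11, 14}
Then, (A ∩ B) ∩ C = {4, 5, 7, 11, 14}

{4, 5, 7, 11, 14}


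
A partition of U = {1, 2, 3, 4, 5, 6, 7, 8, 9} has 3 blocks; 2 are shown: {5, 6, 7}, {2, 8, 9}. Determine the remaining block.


U = {1, 2, 3, 4, 5, 6, 7, 8, 9}
Shown blocks: {5, 6, 7}, {2, 8, 9}
A partition's blocks are pairwise disjoint and cover U, so the missing block = U \ (union of shown blocks).
Union of shown blocks: {2, 5, 6, 7, 8, 9}
Missing block = U \ (union) = {1, 3, 4}

{1, 3, 4}


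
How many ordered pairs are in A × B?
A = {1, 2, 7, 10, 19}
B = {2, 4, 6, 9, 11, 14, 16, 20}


Set A = {1, 2, 7, 10, 19} has 5 elements.
Set B = {2, 4, 6, 9, 11, 14, 16, 20} has 8 elements.
|A × B| = |A| × |B| = 5 × 8 = 40

40


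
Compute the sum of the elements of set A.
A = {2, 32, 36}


Set A = {2, 32, 36}
Sum = 2 + 32 + 36 = 70

70


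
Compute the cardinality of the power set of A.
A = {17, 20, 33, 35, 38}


Set A = {17, 20, 33, 35, 38}
|A| = 5
The power set P(A) contains all subsets of A.
|P(A)| = 2^|A| = 2^5 = 32

32


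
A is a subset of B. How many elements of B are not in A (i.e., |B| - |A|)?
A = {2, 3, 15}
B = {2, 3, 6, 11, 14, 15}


Set A = {2, 3, 15}, |A| = 3
Set B = {2, 3, 6, 11, 14, 15}, |B| = 6
Since A ⊆ B: B \ A = {6, 11, 14}
|B| - |A| = 6 - 3 = 3

3


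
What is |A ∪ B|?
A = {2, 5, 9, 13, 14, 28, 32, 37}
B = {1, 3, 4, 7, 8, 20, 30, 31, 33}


Set A = {2, 5, 9, 13, 14, 28, 32, 37}, |A| = 8
Set B = {1, 3, 4, 7, 8, 20, 30, 31, 33}, |B| = 9
A ∩ B = {}, |A ∩ B| = 0
|A ∪ B| = |A| + |B| - |A ∩ B| = 8 + 9 - 0 = 17

17


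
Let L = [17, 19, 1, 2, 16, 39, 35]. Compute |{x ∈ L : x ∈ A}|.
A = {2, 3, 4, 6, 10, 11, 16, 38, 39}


Set A = {2, 3, 4, 6, 10, 11, 16, 38, 39}
Candidates: [17, 19, 1, 2, 16, 39, 35]
Check each candidate:
17 ∉ A, 19 ∉ A, 1 ∉ A, 2 ∈ A, 16 ∈ A, 39 ∈ A, 35 ∉ A
Count of candidates in A: 3

3


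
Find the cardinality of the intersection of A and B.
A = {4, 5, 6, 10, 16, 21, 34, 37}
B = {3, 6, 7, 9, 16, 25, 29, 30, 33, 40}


Set A = {4, 5, 6, 10, 16, 21, 34, 37}
Set B = {3, 6, 7, 9, 16, 25, 29, 30, 33, 40}
A ∩ B = {6, 16}
|A ∩ B| = 2

2


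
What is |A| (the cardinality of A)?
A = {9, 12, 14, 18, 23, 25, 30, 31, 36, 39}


Set A = {9, 12, 14, 18, 23, 25, 30, 31, 36, 39}
Listing elements: 9, 12, 14, 18, 23, 25, 30, 31, 36, 39
Counting: 10 elements
|A| = 10

10


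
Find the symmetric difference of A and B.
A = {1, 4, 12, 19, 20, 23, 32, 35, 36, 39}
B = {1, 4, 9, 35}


Set A = {1, 4, 12, 19, 20, 23, 32, 35, 36, 39}
Set B = {1, 4, 9, 35}
A △ B = (A \ B) ∪ (B \ A)
Elements in A but not B: {12, 19, 20, 23, 32, 36, 39}
Elements in B but not A: {9}
A △ B = {9, 12, 19, 20, 23, 32, 36, 39}

{9, 12, 19, 20, 23, 32, 36, 39}


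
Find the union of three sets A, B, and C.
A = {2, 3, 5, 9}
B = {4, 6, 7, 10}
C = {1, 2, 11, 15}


Set A = {2, 3, 5, 9}
Set B = {4, 6, 7, 10}
Set C = {1, 2, 11, 15}
First, A ∪ B = {2, 3, 4, 5, 6, 7, 9, 10}
Then, (A ∪ B) ∪ C = {1, 2, 3, 4, 5, 6, 7, 9, 10, 11, 15}

{1, 2, 3, 4, 5, 6, 7, 9, 10, 11, 15}


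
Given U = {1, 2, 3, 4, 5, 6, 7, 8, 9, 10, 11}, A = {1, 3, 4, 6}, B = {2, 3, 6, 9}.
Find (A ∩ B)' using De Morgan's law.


U = {1, 2, 3, 4, 5, 6, 7, 8, 9, 10, 11}
A = {1, 3, 4, 6}, B = {2, 3, 6, 9}
A ∩ B = {3, 6}
(A ∩ B)' = U \ (A ∩ B) = {1, 2, 4, 5, 7, 8, 9, 10, 11}
Verification via A' ∪ B': A' = {2, 5, 7, 8, 9, 10, 11}, B' = {1, 4, 5, 7, 8, 10, 11}
A' ∪ B' = {1, 2, 4, 5, 7, 8, 9, 10, 11} ✓

{1, 2, 4, 5, 7, 8, 9, 10, 11}


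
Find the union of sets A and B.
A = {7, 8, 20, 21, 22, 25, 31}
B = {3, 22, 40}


Set A = {7, 8, 20, 21, 22, 25, 31}
Set B = {3, 22, 40}
A ∪ B includes all elements in either set.
Elements from A: {7, 8, 20, 21, 22, 25, 31}
Elements from B not already included: {3, 40}
A ∪ B = {3, 7, 8, 20, 21, 22, 25, 31, 40}

{3, 7, 8, 20, 21, 22, 25, 31, 40}


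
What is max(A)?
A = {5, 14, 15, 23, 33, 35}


Set A = {5, 14, 15, 23, 33, 35}
Elements in ascending order: 5, 14, 15, 23, 33, 35
The largest element is 35.

35


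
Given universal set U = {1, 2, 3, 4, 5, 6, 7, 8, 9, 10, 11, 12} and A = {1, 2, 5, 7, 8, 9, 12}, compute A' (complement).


Universal set U = {1, 2, 3, 4, 5, 6, 7, 8, 9, 10, 11, 12}
Set A = {1, 2, 5, 7, 8, 9, 12}
A' = U \ A = elements in U but not in A
Checking each element of U:
1 (in A, exclude), 2 (in A, exclude), 3 (not in A, include), 4 (not in A, include), 5 (in A, exclude), 6 (not in A, include), 7 (in A, exclude), 8 (in A, exclude), 9 (in A, exclude), 10 (not in A, include), 11 (not in A, include), 12 (in A, exclude)
A' = {3, 4, 6, 10, 11}

{3, 4, 6, 10, 11}


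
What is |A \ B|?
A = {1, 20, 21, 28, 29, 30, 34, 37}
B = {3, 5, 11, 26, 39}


Set A = {1, 20, 21, 28, 29, 30, 34, 37}
Set B = {3, 5, 11, 26, 39}
A \ B = {1, 20, 21, 28, 29, 30, 34, 37}
|A \ B| = 8

8


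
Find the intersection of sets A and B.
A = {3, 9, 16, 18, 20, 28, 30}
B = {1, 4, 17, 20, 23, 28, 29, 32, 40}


Set A = {3, 9, 16, 18, 20, 28, 30}
Set B = {1, 4, 17, 20, 23, 28, 29, 32, 40}
A ∩ B includes only elements in both sets.
Check each element of A against B:
3 ✗, 9 ✗, 16 ✗, 18 ✗, 20 ✓, 28 ✓, 30 ✗
A ∩ B = {20, 28}

{20, 28}


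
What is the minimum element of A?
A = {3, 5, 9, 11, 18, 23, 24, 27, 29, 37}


Set A = {3, 5, 9, 11, 18, 23, 24, 27, 29, 37}
Elements in ascending order: 3, 5, 9, 11, 18, 23, 24, 27, 29, 37
The smallest element is 3.

3


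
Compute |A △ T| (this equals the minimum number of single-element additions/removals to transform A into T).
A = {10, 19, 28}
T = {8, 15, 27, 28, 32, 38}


Set A = {10, 19, 28}
Set T = {8, 15, 27, 28, 32, 38}
Elements to remove from A (in A, not in T): {10, 19} → 2 removals
Elements to add to A (in T, not in A): {8, 15, 27, 32, 38} → 5 additions
Total edits = 2 + 5 = 7

7


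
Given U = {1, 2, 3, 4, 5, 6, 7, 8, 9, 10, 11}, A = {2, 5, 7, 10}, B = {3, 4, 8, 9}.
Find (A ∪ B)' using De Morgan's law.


U = {1, 2, 3, 4, 5, 6, 7, 8, 9, 10, 11}
A = {2, 5, 7, 10}, B = {3, 4, 8, 9}
A ∪ B = {2, 3, 4, 5, 7, 8, 9, 10}
(A ∪ B)' = U \ (A ∪ B) = {1, 6, 11}
Verification via A' ∩ B': A' = {1, 3, 4, 6, 8, 9, 11}, B' = {1, 2, 5, 6, 7, 10, 11}
A' ∩ B' = {1, 6, 11} ✓

{1, 6, 11}


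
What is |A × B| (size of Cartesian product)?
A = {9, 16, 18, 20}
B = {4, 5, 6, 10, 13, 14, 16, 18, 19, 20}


Set A = {9, 16, 18, 20} has 4 elements.
Set B = {4, 5, 6, 10, 13, 14, 16, 18, 19, 20} has 10 elements.
|A × B| = |A| × |B| = 4 × 10 = 40

40


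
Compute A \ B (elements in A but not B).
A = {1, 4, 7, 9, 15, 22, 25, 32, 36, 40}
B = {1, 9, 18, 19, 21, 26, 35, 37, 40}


Set A = {1, 4, 7, 9, 15, 22, 25, 32, 36, 40}
Set B = {1, 9, 18, 19, 21, 26, 35, 37, 40}
A \ B includes elements in A that are not in B.
Check each element of A:
1 (in B, remove), 4 (not in B, keep), 7 (not in B, keep), 9 (in B, remove), 15 (not in B, keep), 22 (not in B, keep), 25 (not in B, keep), 32 (not in B, keep), 36 (not in B, keep), 40 (in B, remove)
A \ B = {4, 7, 15, 22, 25, 32, 36}

{4, 7, 15, 22, 25, 32, 36}


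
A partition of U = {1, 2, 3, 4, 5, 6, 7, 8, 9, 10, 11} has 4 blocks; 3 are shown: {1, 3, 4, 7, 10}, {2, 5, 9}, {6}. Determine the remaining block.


U = {1, 2, 3, 4, 5, 6, 7, 8, 9, 10, 11}
Shown blocks: {1, 3, 4, 7, 10}, {2, 5, 9}, {6}
A partition's blocks are pairwise disjoint and cover U, so the missing block = U \ (union of shown blocks).
Union of shown blocks: {1, 2, 3, 4, 5, 6, 7, 9, 10}
Missing block = U \ (union) = {8, 11}

{8, 11}


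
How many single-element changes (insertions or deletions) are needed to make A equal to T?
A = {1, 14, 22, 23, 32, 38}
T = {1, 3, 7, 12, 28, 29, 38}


Set A = {1, 14, 22, 23, 32, 38}
Set T = {1, 3, 7, 12, 28, 29, 38}
Elements to remove from A (in A, not in T): {14, 22, 23, 32} → 4 removals
Elements to add to A (in T, not in A): {3, 7, 12, 28, 29} → 5 additions
Total edits = 4 + 5 = 9

9


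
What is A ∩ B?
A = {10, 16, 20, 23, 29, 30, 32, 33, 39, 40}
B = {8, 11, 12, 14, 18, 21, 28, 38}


Set A = {10, 16, 20, 23, 29, 30, 32, 33, 39, 40}
Set B = {8, 11, 12, 14, 18, 21, 28, 38}
A ∩ B includes only elements in both sets.
Check each element of A against B:
10 ✗, 16 ✗, 20 ✗, 23 ✗, 29 ✗, 30 ✗, 32 ✗, 33 ✗, 39 ✗, 40 ✗
A ∩ B = {}

{}


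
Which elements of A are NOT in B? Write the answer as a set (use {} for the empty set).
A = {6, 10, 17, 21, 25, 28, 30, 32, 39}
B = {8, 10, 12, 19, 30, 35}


Set A = {6, 10, 17, 21, 25, 28, 30, 32, 39}
Set B = {8, 10, 12, 19, 30, 35}
Check each element of A against B:
6 ∉ B (include), 10 ∈ B, 17 ∉ B (include), 21 ∉ B (include), 25 ∉ B (include), 28 ∉ B (include), 30 ∈ B, 32 ∉ B (include), 39 ∉ B (include)
Elements of A not in B: {6, 17, 21, 25, 28, 32, 39}

{6, 17, 21, 25, 28, 32, 39}


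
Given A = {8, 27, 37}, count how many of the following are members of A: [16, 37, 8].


Set A = {8, 27, 37}
Candidates: [16, 37, 8]
Check each candidate:
16 ∉ A, 37 ∈ A, 8 ∈ A
Count of candidates in A: 2

2


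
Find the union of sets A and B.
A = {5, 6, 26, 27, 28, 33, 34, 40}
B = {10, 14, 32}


Set A = {5, 6, 26, 27, 28, 33, 34, 40}
Set B = {10, 14, 32}
A ∪ B includes all elements in either set.
Elements from A: {5, 6, 26, 27, 28, 33, 34, 40}
Elements from B not already included: {10, 14, 32}
A ∪ B = {5, 6, 10, 14, 26, 27, 28, 32, 33, 34, 40}

{5, 6, 10, 14, 26, 27, 28, 32, 33, 34, 40}


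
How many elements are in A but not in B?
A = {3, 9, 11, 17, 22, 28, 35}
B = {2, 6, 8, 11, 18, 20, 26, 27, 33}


Set A = {3, 9, 11, 17, 22, 28, 35}
Set B = {2, 6, 8, 11, 18, 20, 26, 27, 33}
A \ B = {3, 9, 17, 22, 28, 35}
|A \ B| = 6

6


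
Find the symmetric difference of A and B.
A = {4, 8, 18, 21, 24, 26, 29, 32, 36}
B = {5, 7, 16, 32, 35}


Set A = {4, 8, 18, 21, 24, 26, 29, 32, 36}
Set B = {5, 7, 16, 32, 35}
A △ B = (A \ B) ∪ (B \ A)
Elements in A but not B: {4, 8, 18, 21, 24, 26, 29, 36}
Elements in B but not A: {5, 7, 16, 35}
A △ B = {4, 5, 7, 8, 16, 18, 21, 24, 26, 29, 35, 36}

{4, 5, 7, 8, 16, 18, 21, 24, 26, 29, 35, 36}


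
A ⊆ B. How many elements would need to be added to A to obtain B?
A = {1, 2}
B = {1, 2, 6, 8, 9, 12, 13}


Set A = {1, 2}, |A| = 2
Set B = {1, 2, 6, 8, 9, 12, 13}, |B| = 7
Since A ⊆ B: B \ A = {6, 8, 9, 12, 13}
|B| - |A| = 7 - 2 = 5

5


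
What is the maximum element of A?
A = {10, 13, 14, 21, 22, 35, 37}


Set A = {10, 13, 14, 21, 22, 35, 37}
Elements in ascending order: 10, 13, 14, 21, 22, 35, 37
The largest element is 37.

37


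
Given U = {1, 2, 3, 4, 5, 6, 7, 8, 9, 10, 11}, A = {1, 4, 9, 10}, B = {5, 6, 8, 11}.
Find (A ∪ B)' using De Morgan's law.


U = {1, 2, 3, 4, 5, 6, 7, 8, 9, 10, 11}
A = {1, 4, 9, 10}, B = {5, 6, 8, 11}
A ∪ B = {1, 4, 5, 6, 8, 9, 10, 11}
(A ∪ B)' = U \ (A ∪ B) = {2, 3, 7}
Verification via A' ∩ B': A' = {2, 3, 5, 6, 7, 8, 11}, B' = {1, 2, 3, 4, 7, 9, 10}
A' ∩ B' = {2, 3, 7} ✓

{2, 3, 7}


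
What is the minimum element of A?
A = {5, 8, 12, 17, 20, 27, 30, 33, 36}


Set A = {5, 8, 12, 17, 20, 27, 30, 33, 36}
Elements in ascending order: 5, 8, 12, 17, 20, 27, 30, 33, 36
The smallest element is 5.

5


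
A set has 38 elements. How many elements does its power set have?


The set has 38 elements.
The power set contains all possible subsets.
|P(A)| = 2^|A| = 2^38 = 274877906944

274877906944


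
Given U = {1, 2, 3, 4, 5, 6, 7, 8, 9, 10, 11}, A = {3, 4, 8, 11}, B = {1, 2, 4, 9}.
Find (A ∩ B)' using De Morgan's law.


U = {1, 2, 3, 4, 5, 6, 7, 8, 9, 10, 11}
A = {3, 4, 8, 11}, B = {1, 2, 4, 9}
A ∩ B = {4}
(A ∩ B)' = U \ (A ∩ B) = {1, 2, 3, 5, 6, 7, 8, 9, 10, 11}
Verification via A' ∪ B': A' = {1, 2, 5, 6, 7, 9, 10}, B' = {3, 5, 6, 7, 8, 10, 11}
A' ∪ B' = {1, 2, 3, 5, 6, 7, 8, 9, 10, 11} ✓

{1, 2, 3, 5, 6, 7, 8, 9, 10, 11}


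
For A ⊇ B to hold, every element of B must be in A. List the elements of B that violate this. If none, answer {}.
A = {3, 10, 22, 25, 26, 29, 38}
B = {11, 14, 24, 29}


Set A = {3, 10, 22, 25, 26, 29, 38}
Set B = {11, 14, 24, 29}
Check each element of B against A:
11 ∉ A (include), 14 ∉ A (include), 24 ∉ A (include), 29 ∈ A
Elements of B not in A: {11, 14, 24}

{11, 14, 24}


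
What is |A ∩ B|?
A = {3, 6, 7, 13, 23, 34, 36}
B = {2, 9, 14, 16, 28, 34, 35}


Set A = {3, 6, 7, 13, 23, 34, 36}
Set B = {2, 9, 14, 16, 28, 34, 35}
A ∩ B = {34}
|A ∩ B| = 1

1


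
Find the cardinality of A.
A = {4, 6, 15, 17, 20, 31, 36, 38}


Set A = {4, 6, 15, 17, 20, 31, 36, 38}
Listing elements: 4, 6, 15, 17, 20, 31, 36, 38
Counting: 8 elements
|A| = 8

8


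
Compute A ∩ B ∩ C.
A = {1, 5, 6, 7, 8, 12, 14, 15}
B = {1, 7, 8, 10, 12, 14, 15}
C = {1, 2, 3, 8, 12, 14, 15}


Set A = {1, 5, 6, 7, 8, 12, 14, 15}
Set B = {1, 7, 8, 10, 12, 14, 15}
Set C = {1, 2, 3, 8, 12, 14, 15}
First, A ∩ B = {1, 7, 8, 12, 14, 15}
Then, (A ∩ B) ∩ C = {1, 8, 12, 14, 15}

{1, 8, 12, 14, 15}


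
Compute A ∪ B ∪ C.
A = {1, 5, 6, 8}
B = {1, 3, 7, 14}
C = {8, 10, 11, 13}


Set A = {1, 5, 6, 8}
Set B = {1, 3, 7, 14}
Set C = {8, 10, 11, 13}
First, A ∪ B = {1, 3, 5, 6, 7, 8, 14}
Then, (A ∪ B) ∪ C = {1, 3, 5, 6, 7, 8, 10, 11, 13, 14}

{1, 3, 5, 6, 7, 8, 10, 11, 13, 14}


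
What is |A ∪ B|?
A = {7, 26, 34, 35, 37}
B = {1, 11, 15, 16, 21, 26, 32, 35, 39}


Set A = {7, 26, 34, 35, 37}, |A| = 5
Set B = {1, 11, 15, 16, 21, 26, 32, 35, 39}, |B| = 9
A ∩ B = {26, 35}, |A ∩ B| = 2
|A ∪ B| = |A| + |B| - |A ∩ B| = 5 + 9 - 2 = 12

12


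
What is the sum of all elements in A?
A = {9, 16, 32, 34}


Set A = {9, 16, 32, 34}
Sum = 9 + 16 + 32 + 34 = 91

91


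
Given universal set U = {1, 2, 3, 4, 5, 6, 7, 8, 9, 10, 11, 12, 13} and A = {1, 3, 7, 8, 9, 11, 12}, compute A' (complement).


Universal set U = {1, 2, 3, 4, 5, 6, 7, 8, 9, 10, 11, 12, 13}
Set A = {1, 3, 7, 8, 9, 11, 12}
A' = U \ A = elements in U but not in A
Checking each element of U:
1 (in A, exclude), 2 (not in A, include), 3 (in A, exclude), 4 (not in A, include), 5 (not in A, include), 6 (not in A, include), 7 (in A, exclude), 8 (in A, exclude), 9 (in A, exclude), 10 (not in A, include), 11 (in A, exclude), 12 (in A, exclude), 13 (not in A, include)
A' = {2, 4, 5, 6, 10, 13}

{2, 4, 5, 6, 10, 13}


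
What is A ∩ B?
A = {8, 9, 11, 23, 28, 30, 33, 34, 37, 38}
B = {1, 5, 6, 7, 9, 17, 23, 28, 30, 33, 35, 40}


Set A = {8, 9, 11, 23, 28, 30, 33, 34, 37, 38}
Set B = {1, 5, 6, 7, 9, 17, 23, 28, 30, 33, 35, 40}
A ∩ B includes only elements in both sets.
Check each element of A against B:
8 ✗, 9 ✓, 11 ✗, 23 ✓, 28 ✓, 30 ✓, 33 ✓, 34 ✗, 37 ✗, 38 ✗
A ∩ B = {9, 23, 28, 30, 33}

{9, 23, 28, 30, 33}


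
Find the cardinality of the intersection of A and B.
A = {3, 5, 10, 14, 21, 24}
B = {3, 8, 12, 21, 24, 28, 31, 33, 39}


Set A = {3, 5, 10, 14, 21, 24}
Set B = {3, 8, 12, 21, 24, 28, 31, 33, 39}
A ∩ B = {3, 21, 24}
|A ∩ B| = 3

3


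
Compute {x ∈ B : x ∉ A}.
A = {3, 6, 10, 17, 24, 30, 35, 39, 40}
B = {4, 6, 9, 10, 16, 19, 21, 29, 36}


Set A = {3, 6, 10, 17, 24, 30, 35, 39, 40}
Set B = {4, 6, 9, 10, 16, 19, 21, 29, 36}
Check each element of B against A:
4 ∉ A (include), 6 ∈ A, 9 ∉ A (include), 10 ∈ A, 16 ∉ A (include), 19 ∉ A (include), 21 ∉ A (include), 29 ∉ A (include), 36 ∉ A (include)
Elements of B not in A: {4, 9, 16, 19, 21, 29, 36}

{4, 9, 16, 19, 21, 29, 36}


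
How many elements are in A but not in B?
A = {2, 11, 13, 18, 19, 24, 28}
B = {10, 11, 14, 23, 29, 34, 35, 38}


Set A = {2, 11, 13, 18, 19, 24, 28}
Set B = {10, 11, 14, 23, 29, 34, 35, 38}
A \ B = {2, 13, 18, 19, 24, 28}
|A \ B| = 6

6


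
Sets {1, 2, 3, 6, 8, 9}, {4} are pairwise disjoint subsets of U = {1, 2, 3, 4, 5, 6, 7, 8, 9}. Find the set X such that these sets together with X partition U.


U = {1, 2, 3, 4, 5, 6, 7, 8, 9}
Shown blocks: {1, 2, 3, 6, 8, 9}, {4}
A partition's blocks are pairwise disjoint and cover U, so the missing block = U \ (union of shown blocks).
Union of shown blocks: {1, 2, 3, 4, 6, 8, 9}
Missing block = U \ (union) = {5, 7}

{5, 7}


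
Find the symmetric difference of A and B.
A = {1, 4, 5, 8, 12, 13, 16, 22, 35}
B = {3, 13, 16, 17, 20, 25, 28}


Set A = {1, 4, 5, 8, 12, 13, 16, 22, 35}
Set B = {3, 13, 16, 17, 20, 25, 28}
A △ B = (A \ B) ∪ (B \ A)
Elements in A but not B: {1, 4, 5, 8, 12, 22, 35}
Elements in B but not A: {3, 17, 20, 25, 28}
A △ B = {1, 3, 4, 5, 8, 12, 17, 20, 22, 25, 28, 35}

{1, 3, 4, 5, 8, 12, 17, 20, 22, 25, 28, 35}


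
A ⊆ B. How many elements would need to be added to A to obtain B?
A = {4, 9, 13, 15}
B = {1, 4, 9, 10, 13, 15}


Set A = {4, 9, 13, 15}, |A| = 4
Set B = {1, 4, 9, 10, 13, 15}, |B| = 6
Since A ⊆ B: B \ A = {1, 10}
|B| - |A| = 6 - 4 = 2

2


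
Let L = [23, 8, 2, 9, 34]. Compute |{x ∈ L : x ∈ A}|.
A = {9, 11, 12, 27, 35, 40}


Set A = {9, 11, 12, 27, 35, 40}
Candidates: [23, 8, 2, 9, 34]
Check each candidate:
23 ∉ A, 8 ∉ A, 2 ∉ A, 9 ∈ A, 34 ∉ A
Count of candidates in A: 1

1


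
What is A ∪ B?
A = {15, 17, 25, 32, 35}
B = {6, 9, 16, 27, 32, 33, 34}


Set A = {15, 17, 25, 32, 35}
Set B = {6, 9, 16, 27, 32, 33, 34}
A ∪ B includes all elements in either set.
Elements from A: {15, 17, 25, 32, 35}
Elements from B not already included: {6, 9, 16, 27, 33, 34}
A ∪ B = {6, 9, 15, 16, 17, 25, 27, 32, 33, 34, 35}

{6, 9, 15, 16, 17, 25, 27, 32, 33, 34, 35}


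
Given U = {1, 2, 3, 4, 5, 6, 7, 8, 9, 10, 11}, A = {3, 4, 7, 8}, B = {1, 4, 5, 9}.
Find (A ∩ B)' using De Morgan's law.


U = {1, 2, 3, 4, 5, 6, 7, 8, 9, 10, 11}
A = {3, 4, 7, 8}, B = {1, 4, 5, 9}
A ∩ B = {4}
(A ∩ B)' = U \ (A ∩ B) = {1, 2, 3, 5, 6, 7, 8, 9, 10, 11}
Verification via A' ∪ B': A' = {1, 2, 5, 6, 9, 10, 11}, B' = {2, 3, 6, 7, 8, 10, 11}
A' ∪ B' = {1, 2, 3, 5, 6, 7, 8, 9, 10, 11} ✓

{1, 2, 3, 5, 6, 7, 8, 9, 10, 11}


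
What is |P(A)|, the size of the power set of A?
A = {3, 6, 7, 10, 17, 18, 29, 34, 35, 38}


Set A = {3, 6, 7, 10, 17, 18, 29, 34, 35, 38}
|A| = 10
The power set P(A) contains all subsets of A.
|P(A)| = 2^|A| = 2^10 = 1024

1024


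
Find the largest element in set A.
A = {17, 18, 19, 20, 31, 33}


Set A = {17, 18, 19, 20, 31, 33}
Elements in ascending order: 17, 18, 19, 20, 31, 33
The largest element is 33.

33


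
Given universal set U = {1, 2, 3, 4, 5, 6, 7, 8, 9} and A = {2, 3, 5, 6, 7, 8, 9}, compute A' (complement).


Universal set U = {1, 2, 3, 4, 5, 6, 7, 8, 9}
Set A = {2, 3, 5, 6, 7, 8, 9}
A' = U \ A = elements in U but not in A
Checking each element of U:
1 (not in A, include), 2 (in A, exclude), 3 (in A, exclude), 4 (not in A, include), 5 (in A, exclude), 6 (in A, exclude), 7 (in A, exclude), 8 (in A, exclude), 9 (in A, exclude)
A' = {1, 4}

{1, 4}


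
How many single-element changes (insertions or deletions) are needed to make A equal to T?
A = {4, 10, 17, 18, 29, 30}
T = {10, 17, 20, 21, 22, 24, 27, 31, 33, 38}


Set A = {4, 10, 17, 18, 29, 30}
Set T = {10, 17, 20, 21, 22, 24, 27, 31, 33, 38}
Elements to remove from A (in A, not in T): {4, 18, 29, 30} → 4 removals
Elements to add to A (in T, not in A): {20, 21, 22, 24, 27, 31, 33, 38} → 8 additions
Total edits = 4 + 8 = 12

12


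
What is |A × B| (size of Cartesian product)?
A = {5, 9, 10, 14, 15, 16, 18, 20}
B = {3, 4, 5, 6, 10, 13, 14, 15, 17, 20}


Set A = {5, 9, 10, 14, 15, 16, 18, 20} has 8 elements.
Set B = {3, 4, 5, 6, 10, 13, 14, 15, 17, 20} has 10 elements.
|A × B| = |A| × |B| = 8 × 10 = 80

80


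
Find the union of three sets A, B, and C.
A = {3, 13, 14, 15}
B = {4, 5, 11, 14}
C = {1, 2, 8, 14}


Set A = {3, 13, 14, 15}
Set B = {4, 5, 11, 14}
Set C = {1, 2, 8, 14}
First, A ∪ B = {3, 4, 5, 11, 13, 14, 15}
Then, (A ∪ B) ∪ C = {1, 2, 3, 4, 5, 8, 11, 13, 14, 15}

{1, 2, 3, 4, 5, 8, 11, 13, 14, 15}


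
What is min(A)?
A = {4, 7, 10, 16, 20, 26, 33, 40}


Set A = {4, 7, 10, 16, 20, 26, 33, 40}
Elements in ascending order: 4, 7, 10, 16, 20, 26, 33, 40
The smallest element is 4.

4


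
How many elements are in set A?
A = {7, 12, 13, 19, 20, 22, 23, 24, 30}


Set A = {7, 12, 13, 19, 20, 22, 23, 24, 30}
Listing elements: 7, 12, 13, 19, 20, 22, 23, 24, 30
Counting: 9 elements
|A| = 9

9


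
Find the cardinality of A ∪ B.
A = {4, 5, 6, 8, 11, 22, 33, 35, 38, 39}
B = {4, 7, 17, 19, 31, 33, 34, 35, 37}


Set A = {4, 5, 6, 8, 11, 22, 33, 35, 38, 39}, |A| = 10
Set B = {4, 7, 17, 19, 31, 33, 34, 35, 37}, |B| = 9
A ∩ B = {4, 33, 35}, |A ∩ B| = 3
|A ∪ B| = |A| + |B| - |A ∩ B| = 10 + 9 - 3 = 16

16


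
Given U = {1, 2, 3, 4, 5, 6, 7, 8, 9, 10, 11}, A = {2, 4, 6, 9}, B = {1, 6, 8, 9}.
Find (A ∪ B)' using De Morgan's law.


U = {1, 2, 3, 4, 5, 6, 7, 8, 9, 10, 11}
A = {2, 4, 6, 9}, B = {1, 6, 8, 9}
A ∪ B = {1, 2, 4, 6, 8, 9}
(A ∪ B)' = U \ (A ∪ B) = {3, 5, 7, 10, 11}
Verification via A' ∩ B': A' = {1, 3, 5, 7, 8, 10, 11}, B' = {2, 3, 4, 5, 7, 10, 11}
A' ∩ B' = {3, 5, 7, 10, 11} ✓

{3, 5, 7, 10, 11}


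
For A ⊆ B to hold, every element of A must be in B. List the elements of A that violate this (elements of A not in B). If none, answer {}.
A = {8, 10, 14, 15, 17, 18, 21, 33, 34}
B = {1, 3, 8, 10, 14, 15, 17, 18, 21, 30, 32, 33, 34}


Set A = {8, 10, 14, 15, 17, 18, 21, 33, 34}
Set B = {1, 3, 8, 10, 14, 15, 17, 18, 21, 30, 32, 33, 34}
Check each element of A against B:
8 ∈ B, 10 ∈ B, 14 ∈ B, 15 ∈ B, 17 ∈ B, 18 ∈ B, 21 ∈ B, 33 ∈ B, 34 ∈ B
Elements of A not in B: {}

{}


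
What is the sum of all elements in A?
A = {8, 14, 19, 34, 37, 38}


Set A = {8, 14, 19, 34, 37, 38}
Sum = 8 + 14 + 19 + 34 + 37 + 38 = 150

150


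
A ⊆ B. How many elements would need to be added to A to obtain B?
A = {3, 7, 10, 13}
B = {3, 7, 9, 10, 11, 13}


Set A = {3, 7, 10, 13}, |A| = 4
Set B = {3, 7, 9, 10, 11, 13}, |B| = 6
Since A ⊆ B: B \ A = {9, 11}
|B| - |A| = 6 - 4 = 2

2


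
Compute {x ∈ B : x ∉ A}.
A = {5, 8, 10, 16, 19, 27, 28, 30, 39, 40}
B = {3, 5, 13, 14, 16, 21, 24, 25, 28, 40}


Set A = {5, 8, 10, 16, 19, 27, 28, 30, 39, 40}
Set B = {3, 5, 13, 14, 16, 21, 24, 25, 28, 40}
Check each element of B against A:
3 ∉ A (include), 5 ∈ A, 13 ∉ A (include), 14 ∉ A (include), 16 ∈ A, 21 ∉ A (include), 24 ∉ A (include), 25 ∉ A (include), 28 ∈ A, 40 ∈ A
Elements of B not in A: {3, 13, 14, 21, 24, 25}

{3, 13, 14, 21, 24, 25}


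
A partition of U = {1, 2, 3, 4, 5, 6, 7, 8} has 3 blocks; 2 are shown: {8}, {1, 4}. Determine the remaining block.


U = {1, 2, 3, 4, 5, 6, 7, 8}
Shown blocks: {8}, {1, 4}
A partition's blocks are pairwise disjoint and cover U, so the missing block = U \ (union of shown blocks).
Union of shown blocks: {1, 4, 8}
Missing block = U \ (union) = {2, 3, 5, 6, 7}

{2, 3, 5, 6, 7}


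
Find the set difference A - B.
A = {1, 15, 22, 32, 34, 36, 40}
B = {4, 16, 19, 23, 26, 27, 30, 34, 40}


Set A = {1, 15, 22, 32, 34, 36, 40}
Set B = {4, 16, 19, 23, 26, 27, 30, 34, 40}
A \ B includes elements in A that are not in B.
Check each element of A:
1 (not in B, keep), 15 (not in B, keep), 22 (not in B, keep), 32 (not in B, keep), 34 (in B, remove), 36 (not in B, keep), 40 (in B, remove)
A \ B = {1, 15, 22, 32, 36}

{1, 15, 22, 32, 36}


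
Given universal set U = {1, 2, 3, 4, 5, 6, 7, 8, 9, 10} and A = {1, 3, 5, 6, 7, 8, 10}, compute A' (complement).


Universal set U = {1, 2, 3, 4, 5, 6, 7, 8, 9, 10}
Set A = {1, 3, 5, 6, 7, 8, 10}
A' = U \ A = elements in U but not in A
Checking each element of U:
1 (in A, exclude), 2 (not in A, include), 3 (in A, exclude), 4 (not in A, include), 5 (in A, exclude), 6 (in A, exclude), 7 (in A, exclude), 8 (in A, exclude), 9 (not in A, include), 10 (in A, exclude)
A' = {2, 4, 9}

{2, 4, 9}


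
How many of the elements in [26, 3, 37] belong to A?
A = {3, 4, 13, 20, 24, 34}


Set A = {3, 4, 13, 20, 24, 34}
Candidates: [26, 3, 37]
Check each candidate:
26 ∉ A, 3 ∈ A, 37 ∉ A
Count of candidates in A: 1

1


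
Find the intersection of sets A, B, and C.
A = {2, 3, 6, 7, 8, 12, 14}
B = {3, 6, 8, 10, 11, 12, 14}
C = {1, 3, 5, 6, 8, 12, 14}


Set A = {2, 3, 6, 7, 8, 12, 14}
Set B = {3, 6, 8, 10, 11, 12, 14}
Set C = {1, 3, 5, 6, 8, 12, 14}
First, A ∩ B = {3, 6, 8, 12, 14}
Then, (A ∩ B) ∩ C = {3, 6, 8, 12, 14}

{3, 6, 8, 12, 14}


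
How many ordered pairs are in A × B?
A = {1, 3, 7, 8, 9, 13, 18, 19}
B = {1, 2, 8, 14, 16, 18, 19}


Set A = {1, 3, 7, 8, 9, 13, 18, 19} has 8 elements.
Set B = {1, 2, 8, 14, 16, 18, 19} has 7 elements.
|A × B| = |A| × |B| = 8 × 7 = 56

56


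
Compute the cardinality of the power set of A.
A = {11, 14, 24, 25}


Set A = {11, 14, 24, 25}
|A| = 4
The power set P(A) contains all subsets of A.
|P(A)| = 2^|A| = 2^4 = 16

16


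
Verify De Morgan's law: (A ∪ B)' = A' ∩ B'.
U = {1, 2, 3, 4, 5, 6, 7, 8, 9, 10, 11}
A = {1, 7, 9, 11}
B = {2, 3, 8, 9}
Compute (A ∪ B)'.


U = {1, 2, 3, 4, 5, 6, 7, 8, 9, 10, 11}
A = {1, 7, 9, 11}, B = {2, 3, 8, 9}
A ∪ B = {1, 2, 3, 7, 8, 9, 11}
(A ∪ B)' = U \ (A ∪ B) = {4, 5, 6, 10}
Verification via A' ∩ B': A' = {2, 3, 4, 5, 6, 8, 10}, B' = {1, 4, 5, 6, 7, 10, 11}
A' ∩ B' = {4, 5, 6, 10} ✓

{4, 5, 6, 10}


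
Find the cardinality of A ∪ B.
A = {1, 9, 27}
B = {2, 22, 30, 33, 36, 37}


Set A = {1, 9, 27}, |A| = 3
Set B = {2, 22, 30, 33, 36, 37}, |B| = 6
A ∩ B = {}, |A ∩ B| = 0
|A ∪ B| = |A| + |B| - |A ∩ B| = 3 + 6 - 0 = 9

9


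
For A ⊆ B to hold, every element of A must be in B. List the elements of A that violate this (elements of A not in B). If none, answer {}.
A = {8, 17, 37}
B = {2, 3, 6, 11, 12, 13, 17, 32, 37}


Set A = {8, 17, 37}
Set B = {2, 3, 6, 11, 12, 13, 17, 32, 37}
Check each element of A against B:
8 ∉ B (include), 17 ∈ B, 37 ∈ B
Elements of A not in B: {8}

{8}


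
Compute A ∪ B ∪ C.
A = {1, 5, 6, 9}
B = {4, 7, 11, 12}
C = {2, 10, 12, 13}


Set A = {1, 5, 6, 9}
Set B = {4, 7, 11, 12}
Set C = {2, 10, 12, 13}
First, A ∪ B = {1, 4, 5, 6, 7, 9, 11, 12}
Then, (A ∪ B) ∪ C = {1, 2, 4, 5, 6, 7, 9, 10, 11, 12, 13}

{1, 2, 4, 5, 6, 7, 9, 10, 11, 12, 13}


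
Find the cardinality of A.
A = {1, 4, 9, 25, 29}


Set A = {1, 4, 9, 25, 29}
Listing elements: 1, 4, 9, 25, 29
Counting: 5 elements
|A| = 5

5


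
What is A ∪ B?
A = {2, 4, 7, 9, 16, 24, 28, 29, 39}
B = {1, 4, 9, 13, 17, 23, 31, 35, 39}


Set A = {2, 4, 7, 9, 16, 24, 28, 29, 39}
Set B = {1, 4, 9, 13, 17, 23, 31, 35, 39}
A ∪ B includes all elements in either set.
Elements from A: {2, 4, 7, 9, 16, 24, 28, 29, 39}
Elements from B not already included: {1, 13, 17, 23, 31, 35}
A ∪ B = {1, 2, 4, 7, 9, 13, 16, 17, 23, 24, 28, 29, 31, 35, 39}

{1, 2, 4, 7, 9, 13, 16, 17, 23, 24, 28, 29, 31, 35, 39}
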